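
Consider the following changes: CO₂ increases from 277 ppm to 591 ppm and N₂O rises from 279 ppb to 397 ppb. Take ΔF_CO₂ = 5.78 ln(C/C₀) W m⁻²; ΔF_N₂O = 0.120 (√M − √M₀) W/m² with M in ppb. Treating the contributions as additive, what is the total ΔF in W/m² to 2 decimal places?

ΔF = 4.77 W/m²

CO₂: 5.78 × ln(591/277) = 5.78 × ln(2.13357) = 5.78 × 0.75780 = 4.3801 W/m².
N₂O: 0.120 × (√397 − √279) = 0.120 × (19.9249 − 16.7033) = 0.120 × 3.2216 = 0.3866 W/m².
Total ΔF = 4.3801 + 0.3866 = 4.7667 W/m².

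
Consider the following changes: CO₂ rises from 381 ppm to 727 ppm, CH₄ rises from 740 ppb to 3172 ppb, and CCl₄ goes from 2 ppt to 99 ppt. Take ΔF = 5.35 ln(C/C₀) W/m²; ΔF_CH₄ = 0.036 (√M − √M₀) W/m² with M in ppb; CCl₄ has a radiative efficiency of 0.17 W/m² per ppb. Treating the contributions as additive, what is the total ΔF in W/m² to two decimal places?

CO₂: 5.35 × ln(727/381) = 5.35 × ln(1.90814) = 5.35 × 0.64613 = 3.4568 W/m².
CH₄: 0.036 × (√3172 − √740) = 0.036 × (56.3205 − 27.2029) = 0.036 × 29.1176 = 1.0482 W/m².
CCl₄: Δ = 99 − 2 = 97 ppt = 0.097 ppb; ΔF = 0.17 × 0.097 = 0.0165 W/m².
Total ΔF = 3.4568 + 1.0482 + 0.0165 = 4.5215 W/m².

ΔF = 4.52 W/m²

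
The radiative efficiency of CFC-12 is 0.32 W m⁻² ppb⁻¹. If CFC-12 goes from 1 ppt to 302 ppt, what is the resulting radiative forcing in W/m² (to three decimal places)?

CFC-12: Δ = 302 − 1 = 301 ppt = 0.301 ppb; ΔF = 0.32 × 0.301 = 0.0963 W/m².

ΔF = 0.096 W/m²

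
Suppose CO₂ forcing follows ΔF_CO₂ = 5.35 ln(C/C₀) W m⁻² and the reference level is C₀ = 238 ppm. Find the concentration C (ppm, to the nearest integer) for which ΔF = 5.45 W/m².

Set 5.35 ln(C/238) = 5.45, so ln(C/238) = 5.45/5.35 = 1.01869.
Then C/238 = e^1.01869 = 2.76956, giving C = 238 × 2.76956 = 659.16 ppm.

C ≈ 659 ppm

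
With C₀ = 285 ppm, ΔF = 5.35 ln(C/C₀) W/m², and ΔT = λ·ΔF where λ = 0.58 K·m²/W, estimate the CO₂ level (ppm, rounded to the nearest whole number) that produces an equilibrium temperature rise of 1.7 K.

C ≈ 493 ppm

Required forcing: ΔF = ΔT/λ = 1.7/0.58 = 2.9310 W/m².
Then ln(C/285) = ΔF/5.35 = 2.9310/5.35 = 0.54785.
So C = 285 × e^0.54785 = 285 × 1.72953 = 492.92 ppm.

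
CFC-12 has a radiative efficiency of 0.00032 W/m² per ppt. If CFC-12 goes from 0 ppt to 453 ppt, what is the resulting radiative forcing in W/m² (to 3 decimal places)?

ΔF = 0.145 W/m²

CFC-12: ΔF = 0.00032 × (453 − 0) = 0.00032 × 453 = 0.1450 W/m².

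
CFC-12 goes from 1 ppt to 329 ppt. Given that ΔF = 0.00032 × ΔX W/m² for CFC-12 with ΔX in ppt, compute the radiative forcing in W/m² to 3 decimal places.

CFC-12: ΔF = 0.00032 × (329 − 1) = 0.00032 × 328 = 0.1050 W/m².

ΔF = 0.105 W/m²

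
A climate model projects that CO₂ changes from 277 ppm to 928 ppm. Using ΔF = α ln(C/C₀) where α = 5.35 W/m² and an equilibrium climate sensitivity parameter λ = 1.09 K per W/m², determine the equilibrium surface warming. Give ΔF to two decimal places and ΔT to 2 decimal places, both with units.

ΔF = 6.47 W/m²; ΔT = 7.05 K

CO₂: 5.35 × ln(928/277) = 5.35 × ln(3.35018) = 5.35 × 1.20901 = 6.4682 W/m².
ΔT = λ ΔF = 1.09 × 6.47 = 7.0523 K.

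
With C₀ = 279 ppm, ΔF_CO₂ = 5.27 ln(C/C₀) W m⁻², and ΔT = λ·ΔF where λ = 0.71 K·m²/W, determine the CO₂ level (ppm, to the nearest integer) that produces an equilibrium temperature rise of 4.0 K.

C ≈ 813 ppm

Required forcing: ΔF = ΔT/λ = 4.0/0.71 = 5.6338 W/m².
Then ln(C/279) = ΔF/5.27 = 5.6338/5.27 = 1.06903.
So C = 279 × e^1.06903 = 279 × 2.91255 = 812.60 ppm.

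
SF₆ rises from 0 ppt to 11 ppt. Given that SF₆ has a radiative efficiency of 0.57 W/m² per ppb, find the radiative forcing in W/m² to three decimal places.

ΔF = 0.006 W/m²

SF₆: Δ = 11 − 0 = 11 ppt = 0.011 ppb; ΔF = 0.57 × 0.011 = 0.0063 W/m².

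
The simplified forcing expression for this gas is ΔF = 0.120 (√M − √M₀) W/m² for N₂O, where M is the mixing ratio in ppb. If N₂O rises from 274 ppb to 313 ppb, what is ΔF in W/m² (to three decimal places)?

N₂O: 0.120 × (√313 − √274) = 0.120 × (17.6918 − 16.5529) = 0.120 × 1.1389 = 0.1367 W/m².

ΔF = 0.137 W/m²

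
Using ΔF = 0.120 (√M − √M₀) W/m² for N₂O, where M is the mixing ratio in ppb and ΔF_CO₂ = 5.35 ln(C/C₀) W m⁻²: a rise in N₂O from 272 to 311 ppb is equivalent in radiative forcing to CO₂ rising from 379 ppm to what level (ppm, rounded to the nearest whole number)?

N₂O forcing: 0.120 × (√311 − √272) = 0.120 × (17.6352 − 16.4924) = 0.120 × 1.1428 = 0.13714 W/m².
Set 5.35 ln(C/379) = 0.13714: ln(C/379) = 0.13714/5.35 = 0.02563, so C = 379 × e^0.02563 = 379 × 1.02596 = 388.84 ppm.

C ≈ 389 ppm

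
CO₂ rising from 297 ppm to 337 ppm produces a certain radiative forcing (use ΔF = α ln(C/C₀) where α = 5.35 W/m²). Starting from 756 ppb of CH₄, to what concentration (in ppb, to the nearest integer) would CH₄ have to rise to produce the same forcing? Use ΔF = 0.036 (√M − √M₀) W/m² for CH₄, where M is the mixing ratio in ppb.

CO₂ forcing: 5.35 × ln(337/297) = 5.35 × 0.126351 = 0.67598 W/m².
Set 0.036(√M − √756) = 0.67598: √M = 0.67598/0.036 + √756 = 18.7772 + 27.4955 = 46.2727.
M = (46.2727)² = 2141.16 ppb.

M ≈ 2141 ppb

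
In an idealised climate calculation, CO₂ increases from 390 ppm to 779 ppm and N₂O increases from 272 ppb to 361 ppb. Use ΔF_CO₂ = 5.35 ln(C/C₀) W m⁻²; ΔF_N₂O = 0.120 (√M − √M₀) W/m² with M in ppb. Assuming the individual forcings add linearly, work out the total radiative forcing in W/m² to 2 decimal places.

CO₂: 5.35 × ln(779/390) = 5.35 × ln(1.99744) = 5.35 × 0.69187 = 3.7015 W/m².
N₂O: 0.120 × (√361 − √272) = 0.120 × (19.0000 − 16.4924) = 0.120 × 2.5076 = 0.3009 W/m².
Total ΔF = 3.7015 + 0.3009 = 4.0024 W/m².

ΔF = 4.00 W/m²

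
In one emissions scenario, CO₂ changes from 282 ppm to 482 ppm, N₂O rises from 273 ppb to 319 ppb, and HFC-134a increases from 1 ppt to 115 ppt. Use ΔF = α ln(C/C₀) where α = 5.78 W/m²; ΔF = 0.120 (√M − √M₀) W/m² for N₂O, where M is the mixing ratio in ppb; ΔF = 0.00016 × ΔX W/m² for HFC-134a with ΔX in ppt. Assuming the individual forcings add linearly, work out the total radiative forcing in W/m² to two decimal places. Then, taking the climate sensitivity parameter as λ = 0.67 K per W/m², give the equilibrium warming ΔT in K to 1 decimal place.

CO₂: 5.78 × ln(482/282) = 5.78 × ln(1.70922) = 5.78 × 0.53604 = 3.0983 W/m².
N₂O: 0.120 × (√319 − √273) = 0.120 × (17.8606 − 16.5227) = 0.120 × 1.3379 = 0.1605 W/m².
HFC-134a: ΔF = 0.00016 × (115 − 1) = 0.00016 × 114 = 0.0182 W/m².
Total ΔF = 3.0983 + 0.1605 + 0.0182 = 3.2770 W/m².
ΔT = λ ΔF = 0.67 × 3.28 = 2.1976 K.

ΔF = 3.28 W/m²; ΔT = 2.2 K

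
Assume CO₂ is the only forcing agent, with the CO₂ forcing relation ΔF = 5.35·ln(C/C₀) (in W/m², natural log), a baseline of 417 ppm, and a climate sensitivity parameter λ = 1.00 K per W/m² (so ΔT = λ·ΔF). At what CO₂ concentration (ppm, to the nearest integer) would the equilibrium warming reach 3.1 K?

C ≈ 744 ppm

Required forcing: ΔF = ΔT/λ = 3.1/1.00 = 3.1000 W/m².
Then ln(C/417) = ΔF/5.35 = 3.1000/5.35 = 0.57944.
So C = 417 × e^0.57944 = 417 × 1.78504 = 744.36 ppm.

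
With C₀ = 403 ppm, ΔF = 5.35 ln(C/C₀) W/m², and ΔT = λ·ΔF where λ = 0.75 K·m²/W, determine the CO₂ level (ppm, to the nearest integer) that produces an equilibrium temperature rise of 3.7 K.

C ≈ 1013 ppm

Required forcing: ΔF = ΔT/λ = 3.7/0.75 = 4.9333 W/m².
Then ln(C/403) = ΔF/5.35 = 4.9333/5.35 = 0.92211.
So C = 403 × e^0.92211 = 403 × 2.51459 = 1013.38 ppm.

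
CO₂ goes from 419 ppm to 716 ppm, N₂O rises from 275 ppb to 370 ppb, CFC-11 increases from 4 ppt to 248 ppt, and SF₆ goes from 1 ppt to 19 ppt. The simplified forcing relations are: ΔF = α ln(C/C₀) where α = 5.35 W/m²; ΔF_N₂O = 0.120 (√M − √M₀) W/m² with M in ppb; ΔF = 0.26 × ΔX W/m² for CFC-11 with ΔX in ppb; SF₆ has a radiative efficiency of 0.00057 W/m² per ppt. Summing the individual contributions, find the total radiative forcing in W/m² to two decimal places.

ΔF = 3.26 W/m²

CO₂: 5.35 × ln(716/419) = 5.35 × ln(1.70883) = 5.35 × 0.53581 = 2.8666 W/m².
N₂O: 0.120 × (√370 − √275) = 0.120 × (19.2354 − 16.5831) = 0.120 × 2.6523 = 0.3183 W/m².
CFC-11: Δ = 248 − 4 = 244 ppt = 0.244 ppb; ΔF = 0.26 × 0.244 = 0.0634 W/m².
SF₆: ΔF = 0.00057 × (19 − 1) = 0.00057 × 18 = 0.0103 W/m².
Total ΔF = 2.8666 + 0.3183 + 0.0634 + 0.0103 = 3.2586 W/m².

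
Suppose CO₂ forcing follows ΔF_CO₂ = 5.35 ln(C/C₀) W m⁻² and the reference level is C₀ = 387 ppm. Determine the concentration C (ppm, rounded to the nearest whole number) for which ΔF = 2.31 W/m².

C ≈ 596 ppm

Set 5.35 ln(C/387) = 2.31, so ln(C/387) = 2.31/5.35 = 0.43178.
Then C/387 = e^0.43178 = 1.54000, giving C = 387 × 1.54000 = 595.98 ppm.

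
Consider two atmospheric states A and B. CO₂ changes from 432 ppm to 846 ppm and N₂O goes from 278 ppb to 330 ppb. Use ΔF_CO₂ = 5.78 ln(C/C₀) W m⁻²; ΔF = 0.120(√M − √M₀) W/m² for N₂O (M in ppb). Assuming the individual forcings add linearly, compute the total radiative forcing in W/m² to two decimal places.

ΔF = 4.06 W/m²

CO₂: 5.78 × ln(846/432) = 5.78 × ln(1.95833) = 5.78 × 0.67209 = 3.8847 W/m².
N₂O: 0.120 × (√330 − √278) = 0.120 × (18.1659 − 16.6733) = 0.120 × 1.4926 = 0.1791 W/m².
Total ΔF = 3.8847 + 0.1791 = 4.0638 W/m².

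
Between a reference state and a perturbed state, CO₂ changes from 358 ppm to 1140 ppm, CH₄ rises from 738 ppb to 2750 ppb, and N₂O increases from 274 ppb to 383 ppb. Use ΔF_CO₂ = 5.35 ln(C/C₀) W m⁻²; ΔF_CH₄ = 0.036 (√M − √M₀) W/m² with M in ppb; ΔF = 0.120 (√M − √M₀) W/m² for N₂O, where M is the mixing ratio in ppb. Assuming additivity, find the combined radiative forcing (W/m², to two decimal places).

CO₂: 5.35 × ln(1140/358) = 5.35 × ln(3.18436) = 5.35 × 1.15825 = 6.1966 W/m².
CH₄: 0.036 × (√2750 − √738) = 0.036 × (52.4404 − 27.1662) = 0.036 × 25.2742 = 0.9099 W/m².
N₂O: 0.120 × (√383 − √274) = 0.120 × (19.5704 − 16.5529) = 0.120 × 3.0175 = 0.3621 W/m².
Total ΔF = 6.1966 + 0.9099 + 0.3621 = 7.4686 W/m².

ΔF = 7.47 W/m²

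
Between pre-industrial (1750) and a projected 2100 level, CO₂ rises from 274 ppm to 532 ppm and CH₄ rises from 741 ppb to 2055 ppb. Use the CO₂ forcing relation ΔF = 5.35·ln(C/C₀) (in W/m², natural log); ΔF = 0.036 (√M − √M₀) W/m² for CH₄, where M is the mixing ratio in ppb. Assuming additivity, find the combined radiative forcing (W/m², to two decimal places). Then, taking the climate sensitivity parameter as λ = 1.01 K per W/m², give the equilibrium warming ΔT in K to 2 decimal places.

ΔF = 4.20 W/m²; ΔT = 4.24 K

CO₂: 5.35 × ln(532/274) = 5.35 × ln(1.94161) = 5.35 × 0.66352 = 3.5498 W/m².
CH₄: 0.036 × (√2055 − √741) = 0.036 × (45.3321 − 27.2213) = 0.036 × 18.1108 = 0.6520 W/m².
Total ΔF = 3.5498 + 0.6520 = 4.2018 W/m².
ΔT = λ ΔF = 1.01 × 4.20 = 4.2420 K.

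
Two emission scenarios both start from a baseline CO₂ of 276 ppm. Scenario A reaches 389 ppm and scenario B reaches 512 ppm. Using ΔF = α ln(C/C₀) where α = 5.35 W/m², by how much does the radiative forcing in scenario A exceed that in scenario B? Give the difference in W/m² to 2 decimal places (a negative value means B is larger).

ΔF_A − ΔF_B = -1.47 W/m²

ΔF_A = 5.35 ln(389/276) = 5.35 × 0.34318 = 1.8360 W/m².
ΔF_B = 5.35 ln(512/276) = 5.35 × 0.61792 = 3.3059 W/m².
Difference: 1.8360 − 3.3059 = -1.4699 W/m².
(Equivalently, ΔF_A − ΔF_B = 5.35 ln(389/512) = 5.35 × -0.27475 = -1.4699 W/m².)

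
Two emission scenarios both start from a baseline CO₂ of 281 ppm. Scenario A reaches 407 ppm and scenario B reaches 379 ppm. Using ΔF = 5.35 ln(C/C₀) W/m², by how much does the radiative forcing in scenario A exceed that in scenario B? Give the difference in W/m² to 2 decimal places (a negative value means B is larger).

ΔF_A = 5.35 ln(407/281) = 5.35 × 0.37046 = 1.9820 W/m².
ΔF_B = 5.35 ln(379/281) = 5.35 × 0.29918 = 1.6006 W/m².
Difference: 1.9820 − 1.6006 = 0.3814 W/m².

ΔF_A − ΔF_B = 0.38 W/m²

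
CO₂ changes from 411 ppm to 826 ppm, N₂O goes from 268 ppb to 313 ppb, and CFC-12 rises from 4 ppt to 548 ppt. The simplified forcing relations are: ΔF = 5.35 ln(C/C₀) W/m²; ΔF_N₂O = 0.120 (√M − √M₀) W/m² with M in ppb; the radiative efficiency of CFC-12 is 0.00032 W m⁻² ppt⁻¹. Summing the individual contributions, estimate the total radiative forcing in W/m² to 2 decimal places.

CO₂: 5.35 × ln(826/411) = 5.35 × ln(2.00973) = 5.35 × 0.69800 = 3.7343 W/m².
N₂O: 0.120 × (√313 − √268) = 0.120 × (17.6918 − 16.3707) = 0.120 × 1.3211 = 0.1585 W/m².
CFC-12: ΔF = 0.00032 × (548 − 4) = 0.00032 × 544 = 0.1741 W/m².
Total ΔF = 3.7343 + 0.1585 + 0.1741 = 4.0669 W/m².

ΔF = 4.07 W/m²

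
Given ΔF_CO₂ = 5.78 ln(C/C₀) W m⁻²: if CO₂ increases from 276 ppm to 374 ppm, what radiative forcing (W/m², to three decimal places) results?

ΔF = 1.756 W/m²

CO₂: 5.78 × ln(374/276) = 5.78 × ln(1.35507) = 5.78 × 0.30385 = 1.7563 W/m².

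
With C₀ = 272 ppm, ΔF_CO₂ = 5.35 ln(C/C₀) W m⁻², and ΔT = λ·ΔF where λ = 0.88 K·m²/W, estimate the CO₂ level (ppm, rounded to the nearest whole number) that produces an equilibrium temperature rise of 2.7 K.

Required forcing: ΔF = ΔT/λ = 2.7/0.88 = 3.0682 W/m².
Then ln(C/272) = ΔF/5.35 = 3.0682/5.35 = 0.57350.
So C = 272 × e^0.57350 = 272 × 1.77447 = 482.66 ppm.

C ≈ 483 ppm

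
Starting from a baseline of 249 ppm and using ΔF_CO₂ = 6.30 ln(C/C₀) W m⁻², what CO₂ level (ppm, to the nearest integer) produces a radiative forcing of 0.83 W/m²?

C ≈ 284 ppm

Set 6.30 ln(C/249) = 0.83, so ln(C/249) = 0.83/6.30 = 0.13175.
Then C/249 = e^0.13175 = 1.14082, giving C = 249 × 1.14082 = 284.06 ppm.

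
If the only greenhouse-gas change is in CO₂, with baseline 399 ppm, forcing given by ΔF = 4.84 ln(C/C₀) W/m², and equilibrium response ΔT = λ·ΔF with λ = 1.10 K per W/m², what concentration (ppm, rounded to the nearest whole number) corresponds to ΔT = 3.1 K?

C ≈ 714 ppm

Required forcing: ΔF = ΔT/λ = 3.1/1.10 = 2.8182 W/m².
Then ln(C/399) = ΔF/4.84 = 2.8182/4.84 = 0.58227.
So C = 399 × e^0.58227 = 399 × 1.79010 = 714.25 ppm.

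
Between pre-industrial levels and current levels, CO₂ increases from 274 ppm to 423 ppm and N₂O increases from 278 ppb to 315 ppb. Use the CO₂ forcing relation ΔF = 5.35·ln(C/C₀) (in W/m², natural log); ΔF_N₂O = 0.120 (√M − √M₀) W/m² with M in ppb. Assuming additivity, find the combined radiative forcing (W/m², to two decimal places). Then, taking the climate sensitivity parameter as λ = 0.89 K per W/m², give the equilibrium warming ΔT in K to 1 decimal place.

CO₂: 5.35 × ln(423/274) = 5.35 × ln(1.54380) = 5.35 × 0.43425 = 2.3232 W/m².
N₂O: 0.120 × (√315 − √278) = 0.120 × (17.7482 − 16.6733) = 0.120 × 1.0749 = 0.1290 W/m².
Total ΔF = 2.3232 + 0.1290 = 2.4522 W/m².
ΔT = λ ΔF = 0.89 × 2.45 = 2.1805 K.

ΔF = 2.45 W/m²; ΔT = 2.2 K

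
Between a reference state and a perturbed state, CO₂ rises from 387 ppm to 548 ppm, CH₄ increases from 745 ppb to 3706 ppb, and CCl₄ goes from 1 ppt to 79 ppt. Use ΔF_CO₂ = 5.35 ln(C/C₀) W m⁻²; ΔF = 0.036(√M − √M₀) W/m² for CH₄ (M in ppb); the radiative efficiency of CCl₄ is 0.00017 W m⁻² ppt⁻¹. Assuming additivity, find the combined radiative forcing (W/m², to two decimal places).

CO₂: 5.35 × ln(548/387) = 5.35 × ln(1.41602) = 5.35 × 0.34785 = 1.8610 W/m².
CH₄: 0.036 × (√3706 − √745) = 0.036 × (60.8769 − 27.2947) = 0.036 × 33.5822 = 1.2090 W/m².
CCl₄: ΔF = 0.00017 × (79 − 1) = 0.00017 × 78 = 0.0133 W/m².
Total ΔF = 1.8610 + 1.2090 + 0.0133 = 3.0833 W/m².

ΔF = 3.08 W/m²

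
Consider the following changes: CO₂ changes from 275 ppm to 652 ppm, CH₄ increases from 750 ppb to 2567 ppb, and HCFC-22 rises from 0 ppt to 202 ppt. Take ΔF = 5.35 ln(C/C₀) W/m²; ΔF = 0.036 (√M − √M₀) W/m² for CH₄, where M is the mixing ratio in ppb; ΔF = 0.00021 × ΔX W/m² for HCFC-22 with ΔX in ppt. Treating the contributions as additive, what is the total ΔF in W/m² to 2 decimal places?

ΔF = 5.50 W/m²

CO₂: 5.35 × ln(652/275) = 5.35 × ln(2.37091) = 5.35 × 0.86327 = 4.6185 W/m².
CH₄: 0.036 × (√2567 − √750) = 0.036 × (50.6656 − 27.3861) = 0.036 × 23.2795 = 0.8381 W/m².
HCFC-22: ΔF = 0.00021 × (202 − 0) = 0.00021 × 202 = 0.0424 W/m².
Total ΔF = 4.6185 + 0.8381 + 0.0424 = 5.4990 W/m².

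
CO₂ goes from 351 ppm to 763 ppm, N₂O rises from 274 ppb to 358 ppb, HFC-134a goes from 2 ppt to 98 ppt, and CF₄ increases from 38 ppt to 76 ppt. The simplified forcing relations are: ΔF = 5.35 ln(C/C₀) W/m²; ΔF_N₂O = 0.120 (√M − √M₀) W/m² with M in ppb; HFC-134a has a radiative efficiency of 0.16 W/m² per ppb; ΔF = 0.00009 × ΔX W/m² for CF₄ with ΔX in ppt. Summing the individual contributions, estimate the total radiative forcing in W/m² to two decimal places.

ΔF = 4.46 W/m²

CO₂: 5.35 × ln(763/351) = 5.35 × ln(2.17379) = 5.35 × 0.77647 = 4.1541 W/m².
N₂O: 0.120 × (√358 − √274) = 0.120 × (18.9209 − 16.5529) = 0.120 × 2.3680 = 0.2842 W/m².
HFC-134a: Δ = 98 − 2 = 96 ppt = 0.096 ppb; ΔF = 0.16 × 0.096 = 0.0154 W/m².
CF₄: ΔF = 0.00009 × (76 − 38) = 0.00009 × 38 = 0.0034 W/m².
Total ΔF = 4.1541 + 0.2842 + 0.0154 + 0.0034 = 4.4571 W/m².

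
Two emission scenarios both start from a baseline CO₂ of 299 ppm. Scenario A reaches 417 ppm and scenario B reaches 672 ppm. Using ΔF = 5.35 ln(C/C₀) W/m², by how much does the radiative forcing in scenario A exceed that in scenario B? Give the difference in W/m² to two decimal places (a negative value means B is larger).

ΔF_A = 5.35 ln(417/299) = 5.35 × 0.33264 = 1.7796 W/m².
ΔF_B = 5.35 ln(672/299) = 5.35 × 0.80981 = 4.3325 W/m².
Difference: 1.7796 − 4.3325 = -2.5529 W/m².
(Equivalently, ΔF_A − ΔF_B = 5.35 ln(417/672) = 5.35 × -0.47717 = -2.5529 W/m².)

ΔF_A − ΔF_B = -2.55 W/m²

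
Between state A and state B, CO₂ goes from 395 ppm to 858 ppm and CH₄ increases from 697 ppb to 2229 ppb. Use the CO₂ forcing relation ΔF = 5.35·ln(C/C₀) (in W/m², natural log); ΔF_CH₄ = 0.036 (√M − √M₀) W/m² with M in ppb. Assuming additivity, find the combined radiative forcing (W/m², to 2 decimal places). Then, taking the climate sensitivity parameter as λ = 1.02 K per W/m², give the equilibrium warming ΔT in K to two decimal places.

CO₂: 5.35 × ln(858/395) = 5.35 × ln(2.17215) = 5.35 × 0.77572 = 4.1501 W/m².
CH₄: 0.036 × (√2229 − √697) = 0.036 × (47.2123 − 26.4008) = 0.036 × 20.8115 = 0.7492 W/m².
Total ΔF = 4.1501 + 0.7492 = 4.8993 W/m².
ΔT = λ ΔF = 1.02 × 4.90 = 4.9980 K.

ΔF = 4.90 W/m²; ΔT = 5.00 K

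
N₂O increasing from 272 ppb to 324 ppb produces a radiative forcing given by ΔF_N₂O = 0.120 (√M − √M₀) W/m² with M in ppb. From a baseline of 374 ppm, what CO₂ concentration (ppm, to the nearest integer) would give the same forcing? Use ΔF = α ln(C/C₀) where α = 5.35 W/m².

C ≈ 387 ppm

N₂O forcing: 0.120 × (√324 − √272) = 0.120 × (18.0000 − 16.4924) = 0.120 × 1.5076 = 0.18091 W/m².
Set 5.35 ln(C/374) = 0.18091: ln(C/374) = 0.18091/5.35 = 0.03381, so C = 374 × e^0.03381 = 374 × 1.03439 = 386.86 ppm.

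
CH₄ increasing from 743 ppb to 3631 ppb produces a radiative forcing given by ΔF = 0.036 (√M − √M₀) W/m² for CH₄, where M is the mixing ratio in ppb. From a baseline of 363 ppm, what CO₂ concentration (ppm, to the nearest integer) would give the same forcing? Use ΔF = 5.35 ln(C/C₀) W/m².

C ≈ 453 ppm

CH₄ forcing: 0.036 × (√3631 − √743) = 0.036 × (60.2578 − 27.2580) = 0.036 × 32.9998 = 1.18799 W/m².
Set 5.35 ln(C/363) = 1.18799: ln(C/363) = 1.18799/5.35 = 0.22205, so C = 363 × e^0.22205 = 363 × 1.24863 = 453.25 ppm.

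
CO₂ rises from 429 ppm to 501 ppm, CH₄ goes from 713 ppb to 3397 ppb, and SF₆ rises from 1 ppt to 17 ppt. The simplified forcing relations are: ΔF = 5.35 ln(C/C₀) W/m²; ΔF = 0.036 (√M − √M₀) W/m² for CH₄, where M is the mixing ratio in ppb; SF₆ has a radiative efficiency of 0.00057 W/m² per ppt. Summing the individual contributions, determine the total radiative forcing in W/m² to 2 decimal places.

ΔF = 1.98 W/m²

CO₂: 5.35 × ln(501/429) = 5.35 × ln(1.16783) = 5.35 × 0.15515 = 0.8301 W/m².
CH₄: 0.036 × (√3397 − √713) = 0.036 × (58.2838 − 26.7021) = 0.036 × 31.5817 = 1.1369 W/m².
SF₆: ΔF = 0.00057 × (17 − 1) = 0.00057 × 16 = 0.0091 W/m².
Total ΔF = 0.8301 + 1.1369 + 0.0091 = 1.9761 W/m².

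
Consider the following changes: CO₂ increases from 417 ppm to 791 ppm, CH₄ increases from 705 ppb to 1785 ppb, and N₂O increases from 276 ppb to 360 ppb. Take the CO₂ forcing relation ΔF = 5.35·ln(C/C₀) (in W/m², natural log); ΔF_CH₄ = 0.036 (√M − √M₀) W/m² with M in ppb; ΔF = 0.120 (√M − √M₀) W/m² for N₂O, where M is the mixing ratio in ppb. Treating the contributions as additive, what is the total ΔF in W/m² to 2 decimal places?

CO₂: 5.35 × ln(791/417) = 5.35 × ln(1.89688) = 5.35 × 0.64021 = 3.4251 W/m².
CH₄: 0.036 × (√1785 − √705) = 0.036 × (42.2493 − 26.5518) = 0.036 × 15.6975 = 0.5651 W/m².
N₂O: 0.120 × (√360 − √276) = 0.120 × (18.9737 − 16.6132) = 0.120 × 2.3605 = 0.2833 W/m².
Total ΔF = 3.4251 + 0.5651 + 0.2833 = 4.2735 W/m².

ΔF = 4.27 W/m²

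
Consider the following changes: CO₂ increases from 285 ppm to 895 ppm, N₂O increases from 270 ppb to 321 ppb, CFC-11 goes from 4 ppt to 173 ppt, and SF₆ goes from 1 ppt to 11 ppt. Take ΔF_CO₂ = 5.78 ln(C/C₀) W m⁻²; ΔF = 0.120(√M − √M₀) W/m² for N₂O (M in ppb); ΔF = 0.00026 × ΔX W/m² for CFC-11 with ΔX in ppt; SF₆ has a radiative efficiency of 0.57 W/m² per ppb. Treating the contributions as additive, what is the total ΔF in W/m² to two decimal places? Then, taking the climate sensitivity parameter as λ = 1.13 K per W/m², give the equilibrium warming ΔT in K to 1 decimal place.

ΔF = 6.84 W/m²; ΔT = 7.7 K

CO₂: 5.78 × ln(895/285) = 5.78 × ln(3.14035) = 5.78 × 1.14433 = 6.6142 W/m².
N₂O: 0.120 × (√321 − √270) = 0.120 × (17.9165 − 16.4317) = 0.120 × 1.4848 = 0.1782 W/m².
CFC-11: ΔF = 0.00026 × (173 − 4) = 0.00026 × 169 = 0.0439 W/m².
SF₆: Δ = 11 − 1 = 10 ppt = 0.010 ppb; ΔF = 0.57 × 0.010 = 0.0057 W/m².
Total ΔF = 6.6142 + 0.1782 + 0.0439 + 0.0057 = 6.8420 W/m².
ΔT = λ ΔF = 1.13 × 6.84 = 7.7292 K.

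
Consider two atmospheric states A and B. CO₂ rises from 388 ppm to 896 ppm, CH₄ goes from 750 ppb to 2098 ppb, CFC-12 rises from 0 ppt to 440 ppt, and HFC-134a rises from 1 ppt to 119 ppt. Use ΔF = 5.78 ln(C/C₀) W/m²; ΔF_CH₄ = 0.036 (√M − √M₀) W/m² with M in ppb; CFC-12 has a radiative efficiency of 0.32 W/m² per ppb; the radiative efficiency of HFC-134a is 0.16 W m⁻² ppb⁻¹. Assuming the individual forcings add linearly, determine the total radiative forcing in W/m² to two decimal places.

ΔF = 5.66 W/m²

CO₂: 5.78 × ln(896/388) = 5.78 × ln(2.30928) = 5.78 × 0.83694 = 4.8375 W/m².
CH₄: 0.036 × (√2098 − √750) = 0.036 × (45.8039 − 27.3861) = 0.036 × 18.4178 = 0.6630 W/m².
CFC-12: Δ = 440 − 0 = 440 ppt = 0.440 ppb; ΔF = 0.32 × 0.440 = 0.1408 W/m².
HFC-134a: Δ = 119 − 1 = 118 ppt = 0.118 ppb; ΔF = 0.16 × 0.118 = 0.0189 W/m².
Total ΔF = 4.8375 + 0.6630 + 0.1408 + 0.0189 = 5.6602 W/m².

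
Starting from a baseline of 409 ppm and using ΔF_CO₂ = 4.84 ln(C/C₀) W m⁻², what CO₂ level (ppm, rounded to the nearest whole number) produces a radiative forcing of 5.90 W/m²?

C ≈ 1384 ppm

Set 4.84 ln(C/409) = 5.90, so ln(C/409) = 5.90/4.84 = 1.21901.
Then C/409 = e^1.21901 = 3.38384, giving C = 409 × 3.38384 = 1383.99 ppm.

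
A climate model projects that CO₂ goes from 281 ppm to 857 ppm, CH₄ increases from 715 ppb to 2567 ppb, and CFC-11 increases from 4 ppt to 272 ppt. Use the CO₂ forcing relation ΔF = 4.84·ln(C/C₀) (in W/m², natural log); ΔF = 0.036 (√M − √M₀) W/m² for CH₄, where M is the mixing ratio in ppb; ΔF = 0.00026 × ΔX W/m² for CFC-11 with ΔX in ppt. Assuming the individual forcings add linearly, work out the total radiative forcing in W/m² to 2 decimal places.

ΔF = 6.33 W/m²

CO₂: 4.84 × ln(857/281) = 4.84 × ln(3.04982) = 4.84 × 1.11508 = 5.3970 W/m².
CH₄: 0.036 × (√2567 − √715) = 0.036 × (50.6656 − 26.7395) = 0.036 × 23.9261 = 0.8613 W/m².
CFC-11: ΔF = 0.00026 × (272 − 4) = 0.00026 × 268 = 0.0697 W/m².
Total ΔF = 5.3970 + 0.8613 + 0.0697 = 6.3280 W/m².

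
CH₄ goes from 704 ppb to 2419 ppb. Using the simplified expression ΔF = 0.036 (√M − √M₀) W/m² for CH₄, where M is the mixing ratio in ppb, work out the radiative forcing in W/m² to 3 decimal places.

CH₄: 0.036 × (√2419 − √704) = 0.036 × (49.1833 − 26.5330) = 0.036 × 22.6503 = 0.8154 W/m².

ΔF = 0.815 W/m²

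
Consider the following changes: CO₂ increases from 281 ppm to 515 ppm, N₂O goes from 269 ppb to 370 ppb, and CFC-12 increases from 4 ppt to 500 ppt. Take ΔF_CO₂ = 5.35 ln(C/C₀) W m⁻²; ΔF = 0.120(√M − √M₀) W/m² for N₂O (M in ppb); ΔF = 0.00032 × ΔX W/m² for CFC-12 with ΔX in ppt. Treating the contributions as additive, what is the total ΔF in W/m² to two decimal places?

CO₂: 5.35 × ln(515/281) = 5.35 × ln(1.83274) = 5.35 × 0.60581 = 3.2411 W/m².
N₂O: 0.120 × (√370 − √269) = 0.120 × (19.2354 − 16.4012) = 0.120 × 2.8342 = 0.3401 W/m².
CFC-12: ΔF = 0.00032 × (500 − 4) = 0.00032 × 496 = 0.1587 W/m².
Total ΔF = 3.2411 + 0.3401 + 0.1587 = 3.7399 W/m².

ΔF = 3.74 W/m²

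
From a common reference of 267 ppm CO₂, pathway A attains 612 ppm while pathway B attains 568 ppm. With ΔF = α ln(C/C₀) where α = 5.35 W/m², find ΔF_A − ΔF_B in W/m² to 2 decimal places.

ΔF_A − ΔF_B = 0.40 W/m²

ΔF_A = 5.35 ln(612/267) = 5.35 × 0.82948 = 4.4377 W/m².
ΔF_B = 5.35 ln(568/267) = 5.35 × 0.75487 = 4.0386 W/m².
Difference: 4.4377 − 4.0386 = 0.3991 W/m².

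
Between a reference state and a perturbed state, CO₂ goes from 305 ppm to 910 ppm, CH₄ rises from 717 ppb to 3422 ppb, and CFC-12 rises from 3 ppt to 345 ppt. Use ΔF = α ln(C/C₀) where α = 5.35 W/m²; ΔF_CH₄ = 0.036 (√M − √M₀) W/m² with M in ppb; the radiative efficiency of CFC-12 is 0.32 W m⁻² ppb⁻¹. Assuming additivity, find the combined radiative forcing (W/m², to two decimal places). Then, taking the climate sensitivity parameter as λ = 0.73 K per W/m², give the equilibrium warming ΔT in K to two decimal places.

ΔF = 7.10 W/m²; ΔT = 5.18 K

CO₂: 5.35 × ln(910/305) = 5.35 × ln(2.98361) = 5.35 × 1.09313 = 5.8482 W/m².
CH₄: 0.036 × (√3422 − √717) = 0.036 × (58.4979 − 26.7769) = 0.036 × 31.7210 = 1.1420 W/m².
CFC-12: Δ = 345 − 3 = 342 ppt = 0.342 ppb; ΔF = 0.32 × 0.342 = 0.1094 W/m².
Total ΔF = 5.8482 + 1.1420 + 0.1094 = 7.0996 W/m².
ΔT = λ ΔF = 0.73 × 7.10 = 5.1830 K.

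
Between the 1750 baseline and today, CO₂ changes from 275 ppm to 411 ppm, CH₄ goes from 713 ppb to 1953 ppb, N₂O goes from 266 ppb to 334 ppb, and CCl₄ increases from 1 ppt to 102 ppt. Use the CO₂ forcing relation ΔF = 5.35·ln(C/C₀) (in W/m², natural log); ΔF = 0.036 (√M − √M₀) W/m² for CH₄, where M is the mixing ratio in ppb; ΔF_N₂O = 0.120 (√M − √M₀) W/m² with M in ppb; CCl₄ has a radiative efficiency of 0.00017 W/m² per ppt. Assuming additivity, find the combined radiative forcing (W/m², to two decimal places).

CO₂: 5.35 × ln(411/275) = 5.35 × ln(1.49455) = 5.35 × 0.40183 = 2.1498 W/m².
CH₄: 0.036 × (√1953 − √713) = 0.036 × (44.1928 − 26.7021) = 0.036 × 17.4907 = 0.6297 W/m².
N₂O: 0.120 × (√334 − √266) = 0.120 × (18.2757 − 16.3095) = 0.120 × 1.9662 = 0.2359 W/m².
CCl₄: ΔF = 0.00017 × (102 − 1) = 0.00017 × 101 = 0.0172 W/m².
Total ΔF = 2.1498 + 0.6297 + 0.2359 + 0.0172 = 3.0326 W/m².

ΔF = 3.03 W/m²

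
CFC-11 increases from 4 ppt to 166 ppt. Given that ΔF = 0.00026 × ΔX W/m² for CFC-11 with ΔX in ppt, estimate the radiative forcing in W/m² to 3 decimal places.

ΔF = 0.042 W/m²

CFC-11: ΔF = 0.00026 × (166 − 4) = 0.00026 × 162 = 0.0421 W/m².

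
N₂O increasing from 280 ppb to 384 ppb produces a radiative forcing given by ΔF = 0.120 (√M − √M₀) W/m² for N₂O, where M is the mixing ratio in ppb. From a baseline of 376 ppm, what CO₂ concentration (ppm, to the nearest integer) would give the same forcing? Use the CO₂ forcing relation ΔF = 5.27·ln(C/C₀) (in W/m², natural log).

N₂O forcing: 0.120 × (√384 − √280) = 0.120 × (19.5959 − 16.7332) = 0.120 × 2.8627 = 0.34352 W/m².
Set 5.27 ln(C/376) = 0.34352: ln(C/376) = 0.34352/5.27 = 0.06518, so C = 376 × e^0.06518 = 376 × 1.06735 = 401.32 ppm.

C ≈ 401 ppm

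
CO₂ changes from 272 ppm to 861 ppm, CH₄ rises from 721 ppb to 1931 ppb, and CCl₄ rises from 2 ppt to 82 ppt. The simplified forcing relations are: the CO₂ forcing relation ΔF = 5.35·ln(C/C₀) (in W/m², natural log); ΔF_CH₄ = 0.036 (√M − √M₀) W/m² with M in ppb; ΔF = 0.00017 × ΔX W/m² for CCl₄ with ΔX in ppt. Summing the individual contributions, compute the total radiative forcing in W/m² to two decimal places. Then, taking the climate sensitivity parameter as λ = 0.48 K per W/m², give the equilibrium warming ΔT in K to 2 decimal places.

CO₂: 5.35 × ln(861/272) = 5.35 × ln(3.16544) = 5.35 × 1.15229 = 6.1648 W/m².
CH₄: 0.036 × (√1931 − √721) = 0.036 × (43.9431 − 26.8514) = 0.036 × 17.0917 = 0.6153 W/m².
CCl₄: ΔF = 0.00017 × (82 − 2) = 0.00017 × 80 = 0.0136 W/m².
Total ΔF = 6.1648 + 0.6153 + 0.0136 = 6.7937 W/m².
ΔT = λ ΔF = 0.48 × 6.79 = 3.2592 K.

ΔF = 6.79 W/m²; ΔT = 3.26 K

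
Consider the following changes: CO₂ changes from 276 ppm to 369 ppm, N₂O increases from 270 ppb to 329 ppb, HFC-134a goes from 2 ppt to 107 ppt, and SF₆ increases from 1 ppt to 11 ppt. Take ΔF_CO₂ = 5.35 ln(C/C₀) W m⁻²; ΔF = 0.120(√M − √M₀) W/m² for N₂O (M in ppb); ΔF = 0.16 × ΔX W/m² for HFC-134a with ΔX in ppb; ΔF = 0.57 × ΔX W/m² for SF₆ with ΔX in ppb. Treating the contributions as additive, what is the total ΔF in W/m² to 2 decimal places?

CO₂: 5.35 × ln(369/276) = 5.35 × ln(1.33696) = 5.35 × 0.29040 = 1.5536 W/m².
N₂O: 0.120 × (√329 − √270) = 0.120 × (18.1384 − 16.4317) = 0.120 × 1.7067 = 0.2048 W/m².
HFC-134a: Δ = 107 − 2 = 105 ppt = 0.105 ppb; ΔF = 0.16 × 0.105 = 0.0168 W/m².
SF₆: Δ = 11 − 1 = 10 ppt = 0.010 ppb; ΔF = 0.57 × 0.010 = 0.0057 W/m².
Total ΔF = 1.5536 + 0.2048 + 0.0168 + 0.0057 = 1.7809 W/m².

ΔF = 1.78 W/m²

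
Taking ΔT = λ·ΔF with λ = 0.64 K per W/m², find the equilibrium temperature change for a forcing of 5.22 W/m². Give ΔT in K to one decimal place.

ΔT = 3.3 K

ΔT = λ ΔF = 0.64 × 5.22 = 3.3408 K.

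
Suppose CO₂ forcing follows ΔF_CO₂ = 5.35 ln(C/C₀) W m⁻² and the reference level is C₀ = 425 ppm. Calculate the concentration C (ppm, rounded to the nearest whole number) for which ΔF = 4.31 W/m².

C ≈ 951 ppm

Set 5.35 ln(C/425) = 4.31, so ln(C/425) = 4.31/5.35 = 0.80561.
Then C/425 = e^0.80561 = 2.23806, giving C = 425 × 2.23806 = 951.18 ppm.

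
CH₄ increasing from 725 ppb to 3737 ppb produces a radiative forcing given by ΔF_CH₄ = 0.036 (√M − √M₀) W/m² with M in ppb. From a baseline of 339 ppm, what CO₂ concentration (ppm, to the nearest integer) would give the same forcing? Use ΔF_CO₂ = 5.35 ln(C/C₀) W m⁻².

CH₄ forcing: 0.036 × (√3737 − √725) = 0.036 × (61.1310 − 26.9258) = 0.036 × 34.2052 = 1.23139 W/m².
Set 5.35 ln(C/339) = 1.23139: ln(C/339) = 1.23139/5.35 = 0.23017, so C = 339 × e^0.23017 = 339 × 1.25881 = 426.74 ppm.

C ≈ 427 ppm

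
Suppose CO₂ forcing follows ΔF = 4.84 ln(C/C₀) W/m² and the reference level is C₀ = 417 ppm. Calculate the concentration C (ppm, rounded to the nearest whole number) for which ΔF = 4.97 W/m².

C ≈ 1164 ppm

Set 4.84 ln(C/417) = 4.97, so ln(C/417) = 4.97/4.84 = 1.02686.
Then C/417 = e^1.02686 = 2.79228, giving C = 417 × 2.79228 = 1164.38 ppm.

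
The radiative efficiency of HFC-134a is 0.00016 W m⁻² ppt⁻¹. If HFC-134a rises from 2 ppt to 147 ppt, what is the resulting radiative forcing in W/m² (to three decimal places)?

HFC-134a: ΔF = 0.00016 × (147 − 2) = 0.00016 × 145 = 0.0232 W/m².

ΔF = 0.023 W/m²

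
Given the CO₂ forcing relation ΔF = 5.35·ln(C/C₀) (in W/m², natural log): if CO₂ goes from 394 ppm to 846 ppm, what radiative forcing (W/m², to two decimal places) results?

CO₂: 5.35 × ln(846/394) = 5.35 × ln(2.14721) = 5.35 × 0.76417 = 4.0883 W/m².

ΔF = 4.09 W/m²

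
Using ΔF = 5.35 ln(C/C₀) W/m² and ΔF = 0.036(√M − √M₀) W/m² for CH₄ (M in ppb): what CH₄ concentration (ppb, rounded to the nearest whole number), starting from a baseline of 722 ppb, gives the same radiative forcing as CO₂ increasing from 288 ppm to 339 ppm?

CO₂ forcing: 5.35 × ln(339/288) = 5.35 × 0.163040 = 0.87226 W/m².
Set 0.036(√M − √722) = 0.87226: √M = 0.87226/0.036 + √722 = 24.2294 + 26.8701 = 51.0995.
M = (51.0995)² = 2611.16 ppb.

M ≈ 2611 ppb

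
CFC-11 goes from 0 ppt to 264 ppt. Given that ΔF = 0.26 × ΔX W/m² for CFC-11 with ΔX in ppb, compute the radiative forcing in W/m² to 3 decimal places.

ΔF = 0.069 W/m²

CFC-11: Δ = 264 − 0 = 264 ppt = 0.264 ppb; ΔF = 0.26 × 0.264 = 0.0686 W/m².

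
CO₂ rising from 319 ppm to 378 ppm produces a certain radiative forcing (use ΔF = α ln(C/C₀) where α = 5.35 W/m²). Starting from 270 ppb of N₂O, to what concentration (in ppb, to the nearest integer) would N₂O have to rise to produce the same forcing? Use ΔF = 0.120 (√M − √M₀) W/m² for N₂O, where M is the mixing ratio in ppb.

CO₂ forcing: 5.35 × ln(378/319) = 5.35 × 0.169703 = 0.90791 W/m².
Set 0.120(√M − √270) = 0.90791: √M = 0.90791/0.120 + √270 = 7.5659 + 16.4317 = 23.9976.
M = (23.9976)² = 575.88 ppb.

M ≈ 576 ppb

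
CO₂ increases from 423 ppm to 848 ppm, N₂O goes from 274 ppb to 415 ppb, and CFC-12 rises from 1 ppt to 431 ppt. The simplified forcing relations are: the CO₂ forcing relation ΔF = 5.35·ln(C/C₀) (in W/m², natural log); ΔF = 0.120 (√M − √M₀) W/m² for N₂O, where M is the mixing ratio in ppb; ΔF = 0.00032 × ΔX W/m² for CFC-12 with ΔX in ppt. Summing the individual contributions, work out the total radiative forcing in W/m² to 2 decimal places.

CO₂: 5.35 × ln(848/423) = 5.35 × ln(2.00473) = 5.35 × 0.69551 = 3.7210 W/m².
N₂O: 0.120 × (√415 − √274) = 0.120 × (20.3715 − 16.5529) = 0.120 × 3.8186 = 0.4582 W/m².
CFC-12: ΔF = 0.00032 × (431 − 1) = 0.00032 × 430 = 0.1376 W/m².
Total ΔF = 3.7210 + 0.4582 + 0.1376 = 4.3168 W/m².

ΔF = 4.32 W/m²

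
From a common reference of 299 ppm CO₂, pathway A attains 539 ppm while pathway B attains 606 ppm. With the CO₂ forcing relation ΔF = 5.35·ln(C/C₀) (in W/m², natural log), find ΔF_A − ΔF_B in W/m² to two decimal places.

ΔF_A = 5.35 ln(539/299) = 5.35 × 0.58927 = 3.1526 W/m².
ΔF_B = 5.35 ln(606/299) = 5.35 × 0.70644 = 3.7795 W/m².
Difference: 3.1526 − 3.7795 = -0.6269 W/m².

ΔF_A − ΔF_B = -0.63 W/m²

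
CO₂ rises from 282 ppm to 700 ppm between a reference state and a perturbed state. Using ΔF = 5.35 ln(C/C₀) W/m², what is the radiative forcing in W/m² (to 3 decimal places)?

ΔF = 4.864 W/m²

CO₂ absorption bands are partially saturated, so forcing scales with the logarithm of the concentration ratio.
CO₂: 5.35 × ln(700/282) = 5.35 × ln(2.48227) = 5.35 × 0.90917 = 4.8641 W/m².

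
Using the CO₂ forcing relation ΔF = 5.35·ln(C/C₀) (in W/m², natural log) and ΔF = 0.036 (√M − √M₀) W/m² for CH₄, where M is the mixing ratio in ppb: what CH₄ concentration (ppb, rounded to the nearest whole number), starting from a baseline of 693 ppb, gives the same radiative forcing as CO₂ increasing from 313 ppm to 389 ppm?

M ≈ 3437 ppb

CO₂ forcing: 5.35 × ln(389/313) = 5.35 × 0.217376 = 1.16296 W/m².
Set 0.036(√M − √693) = 1.16296: √M = 1.16296/0.036 + √693 = 32.3044 + 26.3249 = 58.6293.
M = (58.6293)² = 3437.39 ppb.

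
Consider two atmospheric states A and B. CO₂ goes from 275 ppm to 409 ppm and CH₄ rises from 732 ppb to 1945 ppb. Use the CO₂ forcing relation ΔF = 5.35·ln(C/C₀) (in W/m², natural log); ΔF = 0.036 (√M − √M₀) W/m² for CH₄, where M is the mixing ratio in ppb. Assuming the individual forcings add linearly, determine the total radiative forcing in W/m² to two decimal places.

ΔF = 2.74 W/m²

CO₂: 5.35 × ln(409/275) = 5.35 × ln(1.48727) = 5.35 × 0.39694 = 2.1236 W/m².
CH₄: 0.036 × (√1945 − √732) = 0.036 × (44.1022 − 27.0555) = 0.036 × 17.0467 = 0.6137 W/m².
Total ΔF = 2.1236 + 0.6137 = 2.7373 W/m².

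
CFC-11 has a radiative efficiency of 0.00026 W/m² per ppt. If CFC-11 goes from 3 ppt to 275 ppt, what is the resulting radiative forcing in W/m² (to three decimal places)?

CFC-11: ΔF = 0.00026 × (275 − 3) = 0.00026 × 272 = 0.0707 W/m².

ΔF = 0.071 W/m²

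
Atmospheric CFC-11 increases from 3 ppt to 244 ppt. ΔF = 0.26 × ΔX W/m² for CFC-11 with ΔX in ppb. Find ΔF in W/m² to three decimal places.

ΔF = 0.063 W/m²

CFC-11: Δ = 244 − 3 = 241 ppt = 0.241 ppb; ΔF = 0.26 × 0.241 = 0.0627 W/m².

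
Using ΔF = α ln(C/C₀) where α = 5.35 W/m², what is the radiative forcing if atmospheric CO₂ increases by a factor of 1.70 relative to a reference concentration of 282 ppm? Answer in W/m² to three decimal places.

ΔF = 5.35 × ln(1.70) = 5.35 × 0.53063 = 2.8389 W/m².

ΔF = 2.839 W/m²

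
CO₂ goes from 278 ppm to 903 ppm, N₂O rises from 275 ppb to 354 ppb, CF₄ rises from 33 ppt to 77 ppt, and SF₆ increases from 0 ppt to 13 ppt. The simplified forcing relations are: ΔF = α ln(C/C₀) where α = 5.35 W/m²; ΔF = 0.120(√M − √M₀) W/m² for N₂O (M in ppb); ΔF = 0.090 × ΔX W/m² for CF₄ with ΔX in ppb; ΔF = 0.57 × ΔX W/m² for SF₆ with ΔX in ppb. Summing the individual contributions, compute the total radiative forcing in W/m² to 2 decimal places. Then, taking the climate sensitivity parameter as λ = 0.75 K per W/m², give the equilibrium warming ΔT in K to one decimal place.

CO₂: 5.35 × ln(903/278) = 5.35 × ln(3.24820) = 5.35 × 1.17810 = 6.3028 W/m².
N₂O: 0.120 × (√354 − √275) = 0.120 × (18.8149 − 16.5831) = 0.120 × 2.2318 = 0.2678 W/m².
CF₄: Δ = 77 − 33 = 44 ppt = 0.044 ppb; ΔF = 0.090 × 0.044 = 0.0040 W/m².
SF₆: Δ = 13 − 0 = 13 ppt = 0.013 ppb; ΔF = 0.57 × 0.013 = 0.0074 W/m².
Total ΔF = 6.3028 + 0.2678 + 0.0040 + 0.0074 = 6.5820 W/m².
ΔT = λ ΔF = 0.75 × 6.58 = 4.9350 K.

ΔF = 6.58 W/m²; ΔT = 4.9 K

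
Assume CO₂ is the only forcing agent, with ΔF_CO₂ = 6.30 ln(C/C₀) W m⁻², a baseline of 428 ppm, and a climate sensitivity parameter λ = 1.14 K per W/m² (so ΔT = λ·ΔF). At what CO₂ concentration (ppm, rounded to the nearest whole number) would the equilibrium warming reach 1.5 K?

C ≈ 527 ppm

Required forcing: ΔF = ΔT/λ = 1.5/1.14 = 1.3158 W/m².
Then ln(C/428) = ΔF/6.30 = 1.3158/6.30 = 0.20886.
So C = 428 × e^0.20886 = 428 × 1.23227 = 527.41 ppm.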